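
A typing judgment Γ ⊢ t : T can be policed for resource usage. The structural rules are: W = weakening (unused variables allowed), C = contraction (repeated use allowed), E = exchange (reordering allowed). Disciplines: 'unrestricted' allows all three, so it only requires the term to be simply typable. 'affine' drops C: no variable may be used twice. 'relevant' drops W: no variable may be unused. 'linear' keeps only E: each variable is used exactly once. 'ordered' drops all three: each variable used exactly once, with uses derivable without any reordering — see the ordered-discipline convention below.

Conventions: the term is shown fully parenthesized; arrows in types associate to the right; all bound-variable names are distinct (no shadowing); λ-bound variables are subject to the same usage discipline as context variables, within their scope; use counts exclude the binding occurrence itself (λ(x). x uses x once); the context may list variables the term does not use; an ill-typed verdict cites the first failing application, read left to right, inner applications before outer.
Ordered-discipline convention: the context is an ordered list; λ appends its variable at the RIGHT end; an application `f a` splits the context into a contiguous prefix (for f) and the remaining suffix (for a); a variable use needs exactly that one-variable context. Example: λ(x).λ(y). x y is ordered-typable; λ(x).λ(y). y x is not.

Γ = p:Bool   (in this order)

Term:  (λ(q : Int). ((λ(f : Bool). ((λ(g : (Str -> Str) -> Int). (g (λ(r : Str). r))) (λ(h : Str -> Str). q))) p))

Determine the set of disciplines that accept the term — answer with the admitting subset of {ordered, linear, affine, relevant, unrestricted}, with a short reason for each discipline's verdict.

admitted by: affine, unrestricted
usage: p: 1; q [bound]: 1; f [bound]: 0; g [bound]: 1; r [bound]: 1; h [bound]: 0
uses in reading order: g, r, q, p
typing: well-typed at Int -> Int
ordered: ✗ — f, h never used (weakening)
linear: ✗ — f, h never used (weakening)
affine: ✓ — at most one use each (p, q, f, g, r, h)
relevant: ✗ — f, h never used (weakening)
unrestricted: ✓ — well-typed at Int -> Int; no restrictions here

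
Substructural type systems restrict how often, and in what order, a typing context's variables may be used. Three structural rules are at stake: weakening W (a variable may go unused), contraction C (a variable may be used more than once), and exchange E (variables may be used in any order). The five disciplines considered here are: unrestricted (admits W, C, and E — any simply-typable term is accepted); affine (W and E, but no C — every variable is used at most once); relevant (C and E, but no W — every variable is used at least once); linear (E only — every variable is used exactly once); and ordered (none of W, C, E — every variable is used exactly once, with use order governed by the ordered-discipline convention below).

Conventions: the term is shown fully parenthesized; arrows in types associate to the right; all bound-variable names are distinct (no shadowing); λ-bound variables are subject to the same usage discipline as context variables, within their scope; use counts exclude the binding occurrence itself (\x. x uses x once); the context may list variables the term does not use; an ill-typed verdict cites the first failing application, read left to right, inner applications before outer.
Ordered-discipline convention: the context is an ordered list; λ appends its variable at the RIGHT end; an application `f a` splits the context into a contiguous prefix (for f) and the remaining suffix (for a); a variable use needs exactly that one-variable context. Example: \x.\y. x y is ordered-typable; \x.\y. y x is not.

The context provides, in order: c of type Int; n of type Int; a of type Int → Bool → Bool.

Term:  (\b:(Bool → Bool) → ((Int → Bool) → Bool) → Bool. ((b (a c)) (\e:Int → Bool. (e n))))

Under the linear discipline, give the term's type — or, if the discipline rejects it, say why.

term : ((Bool → Bool) → ((Int → Bool) → Bool) → Bool) → Bool
usage: c ×1, n ×1, a ×1, b (λ-bound) ×1, e (λ-bound) ×1
left-to-right use order: b, a, c, e, n
typing: well-typed — term : ((Bool → Bool) → ((Int → Bool) → Bool) → Bool) → Bool
per-discipline verdicts: ordered ✗; linear ✓; affine ✓; relevant ✓; unrestricted ✓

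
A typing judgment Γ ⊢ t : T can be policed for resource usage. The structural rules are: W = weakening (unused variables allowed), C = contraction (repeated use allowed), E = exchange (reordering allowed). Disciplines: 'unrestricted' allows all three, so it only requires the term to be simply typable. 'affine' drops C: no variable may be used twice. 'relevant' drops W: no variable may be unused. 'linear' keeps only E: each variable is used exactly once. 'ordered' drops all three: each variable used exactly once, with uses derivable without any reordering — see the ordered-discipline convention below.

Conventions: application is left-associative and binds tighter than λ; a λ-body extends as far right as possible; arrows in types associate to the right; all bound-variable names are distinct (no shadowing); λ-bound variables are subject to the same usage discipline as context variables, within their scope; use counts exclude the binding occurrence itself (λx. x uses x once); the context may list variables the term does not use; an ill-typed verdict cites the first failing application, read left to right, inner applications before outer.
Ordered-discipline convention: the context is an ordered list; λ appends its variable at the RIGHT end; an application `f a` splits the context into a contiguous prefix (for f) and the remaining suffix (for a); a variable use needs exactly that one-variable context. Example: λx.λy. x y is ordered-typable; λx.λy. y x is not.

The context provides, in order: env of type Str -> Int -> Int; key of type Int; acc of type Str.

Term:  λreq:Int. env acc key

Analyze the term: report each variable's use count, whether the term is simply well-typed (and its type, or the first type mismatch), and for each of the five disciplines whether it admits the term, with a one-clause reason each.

usage: env: 1×; key: 1×; acc: 1×; req (λ-bound): 0×
use order (left to right): env, acc, key
typing: well-typed at Int -> Int
ordered: ✗ — unused: req — weakening required
linear: ✗ — unused: req — weakening required
affine: ✓ — at most one use each (env, key, acc, req)
relevant: ✗ — unused: req — weakening required
unrestricted: ✓ — simply typable at Int -> Int; W, C, E all held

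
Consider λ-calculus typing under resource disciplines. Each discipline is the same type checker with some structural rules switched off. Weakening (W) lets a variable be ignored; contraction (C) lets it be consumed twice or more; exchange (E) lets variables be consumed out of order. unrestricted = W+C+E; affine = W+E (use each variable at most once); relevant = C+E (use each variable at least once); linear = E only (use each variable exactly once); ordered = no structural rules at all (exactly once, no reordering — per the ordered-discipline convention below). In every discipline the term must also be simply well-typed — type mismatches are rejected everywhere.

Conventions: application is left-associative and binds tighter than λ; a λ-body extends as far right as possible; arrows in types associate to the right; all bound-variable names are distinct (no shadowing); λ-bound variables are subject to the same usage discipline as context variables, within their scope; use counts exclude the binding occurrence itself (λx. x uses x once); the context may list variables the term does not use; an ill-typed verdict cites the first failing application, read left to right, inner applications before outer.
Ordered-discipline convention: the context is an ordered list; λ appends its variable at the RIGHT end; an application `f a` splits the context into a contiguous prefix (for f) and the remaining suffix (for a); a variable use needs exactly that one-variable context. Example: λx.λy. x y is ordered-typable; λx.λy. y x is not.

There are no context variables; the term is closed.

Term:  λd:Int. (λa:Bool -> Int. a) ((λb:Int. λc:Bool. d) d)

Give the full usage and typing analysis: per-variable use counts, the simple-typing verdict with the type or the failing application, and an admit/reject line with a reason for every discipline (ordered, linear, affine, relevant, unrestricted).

usage: d [bound]: 2×, a [bound]: 1×, b [bound]: 0×, c [bound]: 0×
left-to-right use order: a, d, d
typing: well-typed at Int -> Bool -> Int
ordered ✗ (repeated use of d ×2; needs weakening: b, c unused)
linear ✗ (repeated use of d ×2; needs weakening: b, c unused)
affine ✗ (repeated use of d ×2)
relevant ✗ (needs weakening: b, c unused)
unrestricted ✓ (typability at Int -> Bool -> Int is all that's needed)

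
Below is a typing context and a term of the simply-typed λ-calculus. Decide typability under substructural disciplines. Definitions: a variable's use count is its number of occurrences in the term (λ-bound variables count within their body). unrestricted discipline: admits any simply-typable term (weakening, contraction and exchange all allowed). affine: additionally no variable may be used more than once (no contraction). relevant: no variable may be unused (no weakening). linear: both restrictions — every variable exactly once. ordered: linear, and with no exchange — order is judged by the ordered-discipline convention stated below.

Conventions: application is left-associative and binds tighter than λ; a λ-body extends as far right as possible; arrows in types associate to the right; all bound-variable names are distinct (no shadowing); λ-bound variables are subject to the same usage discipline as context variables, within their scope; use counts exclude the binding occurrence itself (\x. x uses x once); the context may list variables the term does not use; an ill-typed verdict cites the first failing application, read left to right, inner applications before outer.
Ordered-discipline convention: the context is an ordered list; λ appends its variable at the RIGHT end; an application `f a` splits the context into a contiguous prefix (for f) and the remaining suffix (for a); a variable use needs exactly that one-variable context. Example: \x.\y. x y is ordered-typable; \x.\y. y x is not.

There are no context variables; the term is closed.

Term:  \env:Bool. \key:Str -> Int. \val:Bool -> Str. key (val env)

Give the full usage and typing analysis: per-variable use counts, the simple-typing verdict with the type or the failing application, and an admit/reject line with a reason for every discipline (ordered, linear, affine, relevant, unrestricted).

use counts: env (λ-bound): 1×, key (λ-bound): 1×, val (λ-bound): 1×
left-to-right use order: key, val, env
typing: ✓ — Bool -> (Str -> Int) -> (Bool -> Str) -> Int
ordered ✗ (no contiguous prefix/suffix split fits key, val, env)
linear ✓ (exactly-once usage across env, key, val)
affine ✓ (no duplicate uses among env, key, val)
relevant ✓ (none of env, key, val goes unused)
unrestricted ✓ (well-typed at Bool -> (Str -> Int) -> (Bool -> Str) -> Int; no restrictions here)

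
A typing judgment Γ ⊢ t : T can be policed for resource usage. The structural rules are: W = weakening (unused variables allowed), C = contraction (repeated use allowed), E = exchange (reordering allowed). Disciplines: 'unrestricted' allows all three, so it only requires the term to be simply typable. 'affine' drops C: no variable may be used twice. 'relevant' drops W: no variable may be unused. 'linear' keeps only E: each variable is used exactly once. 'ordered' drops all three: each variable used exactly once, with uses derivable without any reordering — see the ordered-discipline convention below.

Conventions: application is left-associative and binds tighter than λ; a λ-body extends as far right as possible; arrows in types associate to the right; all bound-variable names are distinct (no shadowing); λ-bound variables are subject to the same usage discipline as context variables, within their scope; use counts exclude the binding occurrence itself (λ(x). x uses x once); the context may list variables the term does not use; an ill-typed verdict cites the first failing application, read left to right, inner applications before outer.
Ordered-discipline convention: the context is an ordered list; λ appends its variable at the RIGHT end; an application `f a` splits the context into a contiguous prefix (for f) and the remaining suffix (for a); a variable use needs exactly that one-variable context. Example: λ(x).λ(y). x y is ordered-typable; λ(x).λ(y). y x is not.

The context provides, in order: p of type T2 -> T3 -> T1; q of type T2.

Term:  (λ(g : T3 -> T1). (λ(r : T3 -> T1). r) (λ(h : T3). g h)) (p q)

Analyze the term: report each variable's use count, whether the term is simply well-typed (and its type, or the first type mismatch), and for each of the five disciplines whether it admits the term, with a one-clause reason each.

variable uses: p: 1; q: 1; g (λ-bound): 1; r (λ-bound): 1; h (λ-bound): 1
order of uses: r, g, h, p, q
typing: the term checks, with type T3 -> T1
ordered: ✓, one use each (p, q, g, r, h); ordered split holds
linear: ✓, each of p, q, g, r, h used exactly once
affine: ✓, no duplicate uses among p, q, g, r, h
relevant: ✓, every one of p, q, g, r, h appears
unrestricted: ✓, type-checks (T3 -> T1) and nothing is barred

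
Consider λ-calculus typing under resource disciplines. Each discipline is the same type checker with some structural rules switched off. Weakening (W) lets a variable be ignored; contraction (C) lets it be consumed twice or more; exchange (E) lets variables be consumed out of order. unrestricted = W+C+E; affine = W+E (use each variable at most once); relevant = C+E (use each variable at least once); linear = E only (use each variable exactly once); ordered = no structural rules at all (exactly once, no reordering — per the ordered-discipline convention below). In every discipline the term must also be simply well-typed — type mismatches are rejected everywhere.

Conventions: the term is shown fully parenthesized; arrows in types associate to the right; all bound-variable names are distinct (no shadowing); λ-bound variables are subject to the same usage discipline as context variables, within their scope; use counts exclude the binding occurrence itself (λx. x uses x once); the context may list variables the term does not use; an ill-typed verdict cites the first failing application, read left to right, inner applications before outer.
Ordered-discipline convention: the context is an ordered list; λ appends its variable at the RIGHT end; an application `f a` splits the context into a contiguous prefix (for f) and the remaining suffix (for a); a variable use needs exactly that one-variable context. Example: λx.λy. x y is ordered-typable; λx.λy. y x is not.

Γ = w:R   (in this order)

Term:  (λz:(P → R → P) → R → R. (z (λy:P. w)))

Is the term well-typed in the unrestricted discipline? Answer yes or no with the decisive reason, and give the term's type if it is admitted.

no — the type mismatch rejects it
counts: w=1, z [bound]=1, y [bound]=0
use order (left to right): z, w
typing: ill-typed: an application expects P → R → P but receives P → R
per-discipline verdicts: ordered ✗ · linear ✗ · affine ✗ · relevant ✗ · unrestricted ✗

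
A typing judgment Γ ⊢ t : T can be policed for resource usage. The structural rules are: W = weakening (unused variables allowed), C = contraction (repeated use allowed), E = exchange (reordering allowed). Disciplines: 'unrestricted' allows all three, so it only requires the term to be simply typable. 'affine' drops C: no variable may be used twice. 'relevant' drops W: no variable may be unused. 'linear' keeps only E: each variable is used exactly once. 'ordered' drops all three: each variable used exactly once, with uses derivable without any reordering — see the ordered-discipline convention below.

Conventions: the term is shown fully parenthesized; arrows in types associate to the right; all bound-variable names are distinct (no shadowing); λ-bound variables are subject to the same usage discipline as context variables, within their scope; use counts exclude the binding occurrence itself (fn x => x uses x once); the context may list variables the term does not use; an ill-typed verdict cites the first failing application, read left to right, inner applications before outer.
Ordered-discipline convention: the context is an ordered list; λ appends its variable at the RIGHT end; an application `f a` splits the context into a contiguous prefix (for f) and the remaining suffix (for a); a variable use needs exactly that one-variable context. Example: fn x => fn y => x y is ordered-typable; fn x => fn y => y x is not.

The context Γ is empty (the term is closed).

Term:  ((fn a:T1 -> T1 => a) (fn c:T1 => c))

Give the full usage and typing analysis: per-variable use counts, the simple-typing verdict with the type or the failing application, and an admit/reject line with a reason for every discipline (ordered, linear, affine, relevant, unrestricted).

variable uses: a [bound]: 1; c [bound]: 1
left-to-right use order: a, c
typing: the term checks, with type T1 -> T1
ordered: ✓ — one use each (a, c); ordered split holds
linear: ✓ — single use per variable (a, c)
affine: ✓ — a, c: no repeats, contraction unneeded
relevant: ✓ — none of a, c goes unused
unrestricted: ✓ — well-typed at T1 -> T1; no restrictions here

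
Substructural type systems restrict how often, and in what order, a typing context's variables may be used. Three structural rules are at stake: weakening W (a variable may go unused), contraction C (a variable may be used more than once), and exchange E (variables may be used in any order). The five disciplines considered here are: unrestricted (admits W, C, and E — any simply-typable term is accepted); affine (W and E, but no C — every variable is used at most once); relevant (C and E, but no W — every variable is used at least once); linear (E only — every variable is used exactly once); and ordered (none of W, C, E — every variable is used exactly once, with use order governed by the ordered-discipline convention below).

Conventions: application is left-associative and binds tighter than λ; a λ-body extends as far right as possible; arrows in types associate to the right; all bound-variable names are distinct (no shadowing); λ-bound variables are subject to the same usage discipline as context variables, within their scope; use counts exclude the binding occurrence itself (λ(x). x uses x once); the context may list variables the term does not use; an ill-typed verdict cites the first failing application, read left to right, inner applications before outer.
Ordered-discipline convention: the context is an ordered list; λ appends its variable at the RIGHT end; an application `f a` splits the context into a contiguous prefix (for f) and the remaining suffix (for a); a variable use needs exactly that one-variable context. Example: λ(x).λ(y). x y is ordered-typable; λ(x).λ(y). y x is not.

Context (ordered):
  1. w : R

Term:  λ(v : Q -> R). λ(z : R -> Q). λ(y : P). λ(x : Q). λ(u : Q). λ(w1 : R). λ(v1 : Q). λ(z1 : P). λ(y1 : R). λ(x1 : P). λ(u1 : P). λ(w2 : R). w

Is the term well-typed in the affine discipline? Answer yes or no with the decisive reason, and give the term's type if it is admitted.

yes — none of w, v, z, y, x, u, w1, v1, z1, y1, x1, u1, w2 used more than once; term : (Q -> R) -> (R -> Q) -> P -> Q -> Q -> R -> Q -> P -> R -> P -> P -> R -> R
use counts: w=1; v [bound]=0; z [bound]=0; y [bound]=0; x [bound]=0; u [bound]=0; w1 [bound]=0; v1 [bound]=0; z1 [bound]=0; y1 [bound]=0; x1 [bound]=0; u1 [bound]=0; w2 [bound]=0
order of uses: w
typing: well-typed at (Q -> R) -> (R -> Q) -> P -> Q -> Q -> R -> Q -> P -> R -> P -> P -> R -> R
across the five disciplines: ordered ✗, linear ✗, affine ✓, relevant ✗, unrestricted ✓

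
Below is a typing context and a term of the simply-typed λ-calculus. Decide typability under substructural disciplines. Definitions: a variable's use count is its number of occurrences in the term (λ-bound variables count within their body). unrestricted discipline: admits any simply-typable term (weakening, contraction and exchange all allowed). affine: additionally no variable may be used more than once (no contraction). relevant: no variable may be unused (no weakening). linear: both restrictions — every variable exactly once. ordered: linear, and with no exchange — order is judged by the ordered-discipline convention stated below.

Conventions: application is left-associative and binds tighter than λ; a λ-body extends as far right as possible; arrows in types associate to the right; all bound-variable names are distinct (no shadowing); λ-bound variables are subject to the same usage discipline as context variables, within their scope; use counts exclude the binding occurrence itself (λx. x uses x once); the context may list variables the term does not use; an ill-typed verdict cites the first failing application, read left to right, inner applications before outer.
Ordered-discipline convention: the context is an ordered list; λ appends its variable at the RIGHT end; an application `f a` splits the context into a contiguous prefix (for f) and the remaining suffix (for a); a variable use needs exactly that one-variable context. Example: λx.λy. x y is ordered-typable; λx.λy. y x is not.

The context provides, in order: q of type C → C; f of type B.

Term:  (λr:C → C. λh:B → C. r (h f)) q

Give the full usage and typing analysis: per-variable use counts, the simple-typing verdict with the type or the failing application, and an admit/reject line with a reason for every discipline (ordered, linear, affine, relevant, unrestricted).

variable uses: q=1; f=1; r [bound]=1; h [bound]=1
left-to-right use order: r, h, f, q
typing: the term checks, with type (B → C) → C
ordered: ✗, no contiguous prefix/suffix split fits r, h, f, q
linear: ✓, exactly-once usage across q, f, r, h
affine: ✓, at most one use each (q, f, r, h)
relevant: ✓, q, f, r, h: all used, weakening unneeded
unrestricted: ✓, well-typed at (B → C) → C; no restrictions here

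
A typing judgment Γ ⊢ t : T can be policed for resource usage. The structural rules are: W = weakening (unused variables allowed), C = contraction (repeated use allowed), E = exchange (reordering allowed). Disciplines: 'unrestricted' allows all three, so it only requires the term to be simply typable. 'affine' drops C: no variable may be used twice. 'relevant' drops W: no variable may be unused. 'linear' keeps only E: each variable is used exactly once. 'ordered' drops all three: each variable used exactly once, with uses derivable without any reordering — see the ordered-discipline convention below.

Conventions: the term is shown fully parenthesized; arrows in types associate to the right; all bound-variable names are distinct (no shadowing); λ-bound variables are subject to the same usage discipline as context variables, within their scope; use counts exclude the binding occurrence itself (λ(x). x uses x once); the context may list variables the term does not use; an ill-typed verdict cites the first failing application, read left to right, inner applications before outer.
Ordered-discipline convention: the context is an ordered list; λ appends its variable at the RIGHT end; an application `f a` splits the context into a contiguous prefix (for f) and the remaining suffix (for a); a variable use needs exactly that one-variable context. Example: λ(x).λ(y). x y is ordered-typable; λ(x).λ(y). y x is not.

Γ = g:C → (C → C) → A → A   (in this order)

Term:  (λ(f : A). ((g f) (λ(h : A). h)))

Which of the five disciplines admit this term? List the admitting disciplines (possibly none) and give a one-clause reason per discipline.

accepted by: none
counts: g: 1, f (bound): 1, h (bound): 1
left-to-right use order: g, f, h
typing: ill-typed: argument of type A where C is required
ordered: ✗, fails simple typing
linear: ✗, a type mismatch blocks all five
affine: ✗, the type mismatch rejects it
relevant: ✗, not simply typable
unrestricted: ✗, fails simple typing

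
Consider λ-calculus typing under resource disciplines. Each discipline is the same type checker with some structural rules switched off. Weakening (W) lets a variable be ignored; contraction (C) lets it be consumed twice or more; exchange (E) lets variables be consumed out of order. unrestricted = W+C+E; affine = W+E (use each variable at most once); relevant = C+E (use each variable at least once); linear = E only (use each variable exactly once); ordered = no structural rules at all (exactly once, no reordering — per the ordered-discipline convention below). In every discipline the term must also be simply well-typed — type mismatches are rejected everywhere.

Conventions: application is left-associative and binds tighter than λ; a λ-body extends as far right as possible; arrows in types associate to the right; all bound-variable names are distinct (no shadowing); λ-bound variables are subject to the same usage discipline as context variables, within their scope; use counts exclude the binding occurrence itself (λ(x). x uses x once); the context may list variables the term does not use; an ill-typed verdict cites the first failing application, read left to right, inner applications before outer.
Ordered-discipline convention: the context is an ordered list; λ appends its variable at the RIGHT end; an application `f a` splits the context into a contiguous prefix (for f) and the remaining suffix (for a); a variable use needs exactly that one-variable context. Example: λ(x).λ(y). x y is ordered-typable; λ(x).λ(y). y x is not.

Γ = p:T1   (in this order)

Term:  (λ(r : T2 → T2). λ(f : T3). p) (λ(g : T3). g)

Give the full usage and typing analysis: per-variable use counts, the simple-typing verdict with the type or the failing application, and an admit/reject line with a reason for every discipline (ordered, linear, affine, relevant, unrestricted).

variable uses: p=1; r (λ-bound)=0; f (λ-bound)=0; g (λ-bound)=1
left-to-right use order: p, g
typing: ill-typed: a function awaiting T2 → T2 gets T3 → T3
ordered ✗ (fails simple typing)
linear ✗ (a type mismatch blocks all five)
affine ✗ (the type mismatch rejects it)
relevant ✗ (not simply typable)
unrestricted ✗ (fails simple typing)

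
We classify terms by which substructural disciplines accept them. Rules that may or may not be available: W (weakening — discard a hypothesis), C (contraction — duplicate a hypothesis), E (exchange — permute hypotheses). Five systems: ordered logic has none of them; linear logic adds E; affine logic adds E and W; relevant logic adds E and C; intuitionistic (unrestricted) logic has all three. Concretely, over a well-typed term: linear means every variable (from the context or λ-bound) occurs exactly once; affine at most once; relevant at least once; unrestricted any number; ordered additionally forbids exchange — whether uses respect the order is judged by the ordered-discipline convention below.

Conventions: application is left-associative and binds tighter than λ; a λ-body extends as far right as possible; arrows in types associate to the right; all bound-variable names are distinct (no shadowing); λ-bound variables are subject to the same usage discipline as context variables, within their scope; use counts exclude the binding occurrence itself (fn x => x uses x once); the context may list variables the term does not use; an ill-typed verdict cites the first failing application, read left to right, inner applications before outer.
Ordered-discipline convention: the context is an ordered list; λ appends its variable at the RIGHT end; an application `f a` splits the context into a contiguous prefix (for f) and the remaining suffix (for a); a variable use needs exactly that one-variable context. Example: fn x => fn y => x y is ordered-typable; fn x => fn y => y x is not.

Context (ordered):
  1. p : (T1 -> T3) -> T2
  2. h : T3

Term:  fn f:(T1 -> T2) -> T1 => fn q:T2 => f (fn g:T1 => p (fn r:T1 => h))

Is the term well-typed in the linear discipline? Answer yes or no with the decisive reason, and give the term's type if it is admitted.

no — q, g, r never used (weakening)
use counts: p=1, h=1, f [bound]=1, q [bound]=0, g [bound]=0, r [bound]=0
use order (left to right): f, p, h
typing: well-typed at ((T1 -> T2) -> T1) -> T2 -> T1
across the five disciplines: ordered ✗ | linear ✗ | affine ✓ | relevant ✗ | unrestricted ✓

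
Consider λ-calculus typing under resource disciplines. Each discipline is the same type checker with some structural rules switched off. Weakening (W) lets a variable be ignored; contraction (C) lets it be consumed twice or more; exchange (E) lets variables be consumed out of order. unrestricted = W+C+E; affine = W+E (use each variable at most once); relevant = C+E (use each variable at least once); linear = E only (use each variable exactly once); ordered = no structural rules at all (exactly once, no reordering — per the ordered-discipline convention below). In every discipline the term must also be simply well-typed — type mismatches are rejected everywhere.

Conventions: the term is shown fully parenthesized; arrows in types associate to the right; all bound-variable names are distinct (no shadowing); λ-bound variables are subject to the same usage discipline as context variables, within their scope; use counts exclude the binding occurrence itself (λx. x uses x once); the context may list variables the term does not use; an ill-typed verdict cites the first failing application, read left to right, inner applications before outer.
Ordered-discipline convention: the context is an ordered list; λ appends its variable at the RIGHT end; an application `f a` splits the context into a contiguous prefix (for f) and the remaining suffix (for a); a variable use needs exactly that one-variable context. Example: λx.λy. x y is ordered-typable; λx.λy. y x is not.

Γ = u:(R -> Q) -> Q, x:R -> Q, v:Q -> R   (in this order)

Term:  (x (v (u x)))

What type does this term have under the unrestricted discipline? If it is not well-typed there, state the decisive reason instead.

term : Q
counts: u: 1; x: 2; v: 1
uses in reading order: x, v, u, x
typing: well-typed at Q
per-discipline verdicts: ordered ✗ · linear ✗ · affine ✗ · relevant ✓ · unrestricted ✓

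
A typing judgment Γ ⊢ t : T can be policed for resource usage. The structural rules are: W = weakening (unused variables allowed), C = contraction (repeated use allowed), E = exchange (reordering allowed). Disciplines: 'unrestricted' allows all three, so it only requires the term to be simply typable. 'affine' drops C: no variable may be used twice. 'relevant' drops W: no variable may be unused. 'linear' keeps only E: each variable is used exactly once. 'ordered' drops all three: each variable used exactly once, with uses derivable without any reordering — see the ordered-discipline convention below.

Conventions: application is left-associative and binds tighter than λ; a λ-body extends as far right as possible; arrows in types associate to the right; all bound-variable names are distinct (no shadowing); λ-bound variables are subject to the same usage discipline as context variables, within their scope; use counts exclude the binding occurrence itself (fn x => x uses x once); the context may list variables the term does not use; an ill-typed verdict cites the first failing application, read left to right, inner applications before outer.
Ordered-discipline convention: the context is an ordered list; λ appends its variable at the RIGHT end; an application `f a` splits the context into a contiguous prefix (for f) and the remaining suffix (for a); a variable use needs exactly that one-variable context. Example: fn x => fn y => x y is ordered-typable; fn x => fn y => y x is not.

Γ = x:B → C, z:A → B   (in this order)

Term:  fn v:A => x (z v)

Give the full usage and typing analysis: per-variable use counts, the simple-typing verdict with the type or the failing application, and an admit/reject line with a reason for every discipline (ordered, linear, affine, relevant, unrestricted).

usage: x=1, z=1, v [bound]=1
use order (left to right): x, z, v
typing: well-typed — term : A → C
ordered ✓ (x, z, v: once each, no exchange needed)
linear ✓ (x, z, v: one use apiece)
affine ✓ (x, z, v: no repeats, contraction unneeded)
relevant ✓ (x, z, v: all used, weakening unneeded)
unrestricted ✓ (well-typed at A → C; no restrictions here)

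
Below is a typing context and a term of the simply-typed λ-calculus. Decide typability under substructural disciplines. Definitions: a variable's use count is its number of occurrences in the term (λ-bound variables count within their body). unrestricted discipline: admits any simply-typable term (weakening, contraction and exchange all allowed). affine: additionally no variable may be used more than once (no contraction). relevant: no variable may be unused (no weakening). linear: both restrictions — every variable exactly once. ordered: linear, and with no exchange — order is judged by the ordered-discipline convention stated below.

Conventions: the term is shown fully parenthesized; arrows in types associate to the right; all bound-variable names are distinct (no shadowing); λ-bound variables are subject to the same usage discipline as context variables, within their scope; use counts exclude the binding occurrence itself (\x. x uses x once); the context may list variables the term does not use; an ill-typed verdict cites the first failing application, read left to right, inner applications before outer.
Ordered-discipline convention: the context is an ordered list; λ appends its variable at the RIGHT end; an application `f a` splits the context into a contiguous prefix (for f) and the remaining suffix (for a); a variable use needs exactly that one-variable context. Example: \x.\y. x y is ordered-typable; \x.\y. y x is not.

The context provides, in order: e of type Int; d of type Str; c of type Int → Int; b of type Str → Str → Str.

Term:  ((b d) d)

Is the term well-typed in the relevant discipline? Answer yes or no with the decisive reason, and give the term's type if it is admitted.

no — needs weakening: e, c unused
variable uses: e: 0×, d: 2×, c: 0×, b: 1×
use order (left to right): b, d, d
typing: well-typed at Str
per-discipline verdicts: ordered ✗, linear ✗, affine ✗, relevant ✗, unrestricted ✓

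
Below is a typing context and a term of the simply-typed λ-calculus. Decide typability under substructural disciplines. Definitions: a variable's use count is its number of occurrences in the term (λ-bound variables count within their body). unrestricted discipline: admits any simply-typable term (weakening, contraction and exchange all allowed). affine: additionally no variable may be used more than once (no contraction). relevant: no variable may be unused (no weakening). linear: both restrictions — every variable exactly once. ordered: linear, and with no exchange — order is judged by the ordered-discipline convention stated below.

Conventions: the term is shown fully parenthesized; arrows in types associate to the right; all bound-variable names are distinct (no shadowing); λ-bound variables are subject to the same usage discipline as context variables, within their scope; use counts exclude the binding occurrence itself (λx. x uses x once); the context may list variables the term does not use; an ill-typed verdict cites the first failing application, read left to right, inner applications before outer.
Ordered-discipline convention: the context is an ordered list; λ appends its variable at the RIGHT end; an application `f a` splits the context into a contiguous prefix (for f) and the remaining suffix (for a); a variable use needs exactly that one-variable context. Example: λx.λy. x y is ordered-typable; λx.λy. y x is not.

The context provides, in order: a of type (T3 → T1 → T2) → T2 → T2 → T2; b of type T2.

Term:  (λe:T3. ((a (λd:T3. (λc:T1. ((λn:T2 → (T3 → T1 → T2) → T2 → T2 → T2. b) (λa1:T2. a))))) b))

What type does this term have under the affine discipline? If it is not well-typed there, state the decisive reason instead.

not well-typed under affine — repeated use of a ×2, b ×2
variable uses: a: 2, b: 2, e [bound]: 0, d [bound]: 0, c [bound]: 0, n [bound]: 0, a1 [bound]: 0
left-to-right use order: a, b, a, b
typing: well-typed — term : T3 → T2 → T2
per-discipline verdicts: ordered ✗, linear ✗, affine ✗, relevant ✗, unrestricted ✓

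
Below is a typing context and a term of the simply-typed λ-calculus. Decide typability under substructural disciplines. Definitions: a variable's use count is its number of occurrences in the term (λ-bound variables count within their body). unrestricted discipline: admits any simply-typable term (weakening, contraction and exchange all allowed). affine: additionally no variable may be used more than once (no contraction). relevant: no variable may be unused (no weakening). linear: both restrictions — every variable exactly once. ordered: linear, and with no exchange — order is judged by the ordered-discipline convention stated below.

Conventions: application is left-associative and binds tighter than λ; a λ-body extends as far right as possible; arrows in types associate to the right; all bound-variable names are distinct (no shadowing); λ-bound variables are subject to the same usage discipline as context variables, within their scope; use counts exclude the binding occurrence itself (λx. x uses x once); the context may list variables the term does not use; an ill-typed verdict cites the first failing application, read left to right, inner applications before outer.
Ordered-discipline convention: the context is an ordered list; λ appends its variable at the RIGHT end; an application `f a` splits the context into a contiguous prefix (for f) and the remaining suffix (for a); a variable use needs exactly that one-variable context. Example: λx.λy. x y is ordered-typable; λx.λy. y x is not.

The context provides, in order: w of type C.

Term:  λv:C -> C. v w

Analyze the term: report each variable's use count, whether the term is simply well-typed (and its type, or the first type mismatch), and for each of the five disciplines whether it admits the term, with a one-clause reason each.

variable uses: w ×1; v [bound] ×1
uses in reading order: v, w
typing: well-typed at (C -> C) -> C
ordered ✗ (no contiguous prefix/suffix split fits v, w)
linear ✓ (each of w, v used exactly once)
affine ✓ (w, v: no repeats, contraction unneeded)
relevant ✓ (w, v: all used, weakening unneeded)
unrestricted ✓ (well-typed at (C -> C) -> C; no restrictions here)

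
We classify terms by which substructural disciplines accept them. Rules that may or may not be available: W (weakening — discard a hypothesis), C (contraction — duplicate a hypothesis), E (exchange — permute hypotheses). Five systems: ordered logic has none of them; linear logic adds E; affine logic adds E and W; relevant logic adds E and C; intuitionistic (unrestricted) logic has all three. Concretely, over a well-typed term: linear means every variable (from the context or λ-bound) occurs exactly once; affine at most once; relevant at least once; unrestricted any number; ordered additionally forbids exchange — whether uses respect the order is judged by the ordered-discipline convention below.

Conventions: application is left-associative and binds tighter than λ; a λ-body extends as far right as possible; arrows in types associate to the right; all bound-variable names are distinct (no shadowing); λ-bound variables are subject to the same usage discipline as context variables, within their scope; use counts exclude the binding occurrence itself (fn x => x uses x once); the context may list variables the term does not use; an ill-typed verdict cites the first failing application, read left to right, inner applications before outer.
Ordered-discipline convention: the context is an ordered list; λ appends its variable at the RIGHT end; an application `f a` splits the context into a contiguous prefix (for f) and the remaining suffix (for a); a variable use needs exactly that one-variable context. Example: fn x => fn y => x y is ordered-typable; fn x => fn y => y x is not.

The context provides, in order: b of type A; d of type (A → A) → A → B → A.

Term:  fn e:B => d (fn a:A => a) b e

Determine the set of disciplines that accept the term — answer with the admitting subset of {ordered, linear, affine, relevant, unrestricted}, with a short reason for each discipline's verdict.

accepted by: linear, affine, relevant, unrestricted
variable uses: b: 1×; d: 1×; e [bound]: 1×; a [bound]: 1×
order of uses: d, a, b, e
typing: ✓ — B → A
ordered ✗ (needs exchange: uses follow d, a, b, e)
linear ✓ (exactly-once usage across b, d, e, a)
affine ✓ (no duplicate uses among b, d, e, a)
relevant ✓ (every one of b, d, e, a appears)
unrestricted ✓ (well-typed at B → A; no restrictions here)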